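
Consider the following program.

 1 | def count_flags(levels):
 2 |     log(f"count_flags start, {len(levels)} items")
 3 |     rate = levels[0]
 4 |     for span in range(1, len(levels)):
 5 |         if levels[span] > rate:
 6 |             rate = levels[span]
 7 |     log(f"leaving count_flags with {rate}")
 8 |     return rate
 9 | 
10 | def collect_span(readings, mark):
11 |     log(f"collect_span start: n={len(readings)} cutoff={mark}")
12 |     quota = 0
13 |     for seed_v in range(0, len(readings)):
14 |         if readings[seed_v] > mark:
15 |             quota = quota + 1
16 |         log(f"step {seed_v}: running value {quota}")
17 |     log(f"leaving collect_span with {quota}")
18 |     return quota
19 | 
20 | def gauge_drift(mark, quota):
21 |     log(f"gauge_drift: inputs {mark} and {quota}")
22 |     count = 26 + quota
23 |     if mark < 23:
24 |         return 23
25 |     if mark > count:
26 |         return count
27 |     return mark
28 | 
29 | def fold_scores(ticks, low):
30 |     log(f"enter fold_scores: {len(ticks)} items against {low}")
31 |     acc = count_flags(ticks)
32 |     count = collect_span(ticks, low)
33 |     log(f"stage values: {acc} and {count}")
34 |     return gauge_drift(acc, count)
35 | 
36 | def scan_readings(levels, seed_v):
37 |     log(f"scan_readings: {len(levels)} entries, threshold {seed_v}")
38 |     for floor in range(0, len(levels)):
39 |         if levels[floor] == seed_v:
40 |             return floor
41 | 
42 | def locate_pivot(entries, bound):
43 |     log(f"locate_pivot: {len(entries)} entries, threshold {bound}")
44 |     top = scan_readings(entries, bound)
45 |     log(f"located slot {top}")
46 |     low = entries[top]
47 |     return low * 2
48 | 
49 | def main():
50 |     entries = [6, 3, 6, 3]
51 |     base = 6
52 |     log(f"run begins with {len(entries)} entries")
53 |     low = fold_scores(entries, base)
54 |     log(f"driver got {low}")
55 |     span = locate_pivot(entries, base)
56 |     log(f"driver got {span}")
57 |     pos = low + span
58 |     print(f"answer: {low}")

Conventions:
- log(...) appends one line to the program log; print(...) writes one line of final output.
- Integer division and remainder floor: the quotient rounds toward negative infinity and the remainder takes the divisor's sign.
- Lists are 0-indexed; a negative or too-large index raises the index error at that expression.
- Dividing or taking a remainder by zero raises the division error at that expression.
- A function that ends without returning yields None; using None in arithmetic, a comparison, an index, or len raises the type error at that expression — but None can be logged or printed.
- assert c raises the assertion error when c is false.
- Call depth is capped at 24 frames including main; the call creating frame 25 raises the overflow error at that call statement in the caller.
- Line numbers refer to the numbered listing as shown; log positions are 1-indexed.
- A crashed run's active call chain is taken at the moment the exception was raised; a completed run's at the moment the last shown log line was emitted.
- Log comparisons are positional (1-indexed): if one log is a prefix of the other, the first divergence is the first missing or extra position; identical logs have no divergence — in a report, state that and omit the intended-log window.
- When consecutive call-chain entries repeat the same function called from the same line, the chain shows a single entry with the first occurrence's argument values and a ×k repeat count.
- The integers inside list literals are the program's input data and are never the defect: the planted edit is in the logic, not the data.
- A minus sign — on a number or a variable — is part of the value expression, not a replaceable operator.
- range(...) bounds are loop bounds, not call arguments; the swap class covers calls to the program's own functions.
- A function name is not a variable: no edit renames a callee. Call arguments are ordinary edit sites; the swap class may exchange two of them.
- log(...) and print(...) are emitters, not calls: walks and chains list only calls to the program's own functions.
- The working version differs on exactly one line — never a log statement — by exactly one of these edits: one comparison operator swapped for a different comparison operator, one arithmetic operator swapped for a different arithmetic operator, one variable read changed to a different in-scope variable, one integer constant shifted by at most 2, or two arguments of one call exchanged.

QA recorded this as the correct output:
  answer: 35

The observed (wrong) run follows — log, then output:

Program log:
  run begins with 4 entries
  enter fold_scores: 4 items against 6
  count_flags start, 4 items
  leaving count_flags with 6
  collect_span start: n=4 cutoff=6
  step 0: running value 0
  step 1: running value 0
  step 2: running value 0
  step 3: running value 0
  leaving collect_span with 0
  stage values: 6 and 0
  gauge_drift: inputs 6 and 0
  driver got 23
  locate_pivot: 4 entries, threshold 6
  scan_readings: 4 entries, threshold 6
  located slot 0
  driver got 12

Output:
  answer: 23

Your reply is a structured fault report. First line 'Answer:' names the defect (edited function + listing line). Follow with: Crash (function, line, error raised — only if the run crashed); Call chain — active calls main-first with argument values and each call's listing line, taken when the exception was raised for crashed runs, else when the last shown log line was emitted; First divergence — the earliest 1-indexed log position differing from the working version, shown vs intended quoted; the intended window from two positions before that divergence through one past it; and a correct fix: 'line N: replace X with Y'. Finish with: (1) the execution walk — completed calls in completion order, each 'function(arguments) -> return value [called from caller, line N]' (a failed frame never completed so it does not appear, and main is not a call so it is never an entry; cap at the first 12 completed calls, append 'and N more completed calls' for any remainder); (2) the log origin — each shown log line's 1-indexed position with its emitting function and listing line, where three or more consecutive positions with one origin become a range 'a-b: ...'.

Answer: the defect is in main at line 58.
Key observation: Nothing in the log betrays the bug — only the output does.
Call chain: main.
First divergence: none (the log streams are identical).
Execution walk:
  count_flags([6, 3, 6, 3]) -> 6  [called from fold_scores, line 31]
  collect_span([6, 3, 6, 3], 6) -> 0  [called from fold_scores, line 32]
  gauge_drift(6, 0) -> 23  [called from fold_scores, line 34]
  fold_scores([6, 3, 6, 3], 6) -> 23  [called from main, line 53]
  scan_readings([6, 3, 6, 3], 6) -> 0  [called from locate_pivot, line 44]
  locate_pivot([6, 3, 6, 3], 6) -> 12  [called from main, line 55]
Log line origins:
  1 — main, line 52
  2 — fold_scores, line 30
  3 — count_flags, line 2
  4 — count_flags, line 7
  5 — collect_span, line 11
  6-9 — collect_span, line 16
  10 — collect_span, line 17
  11 — fold_scores, line 33
  12 — gauge_drift, line 21
  13 — main, line 54
  14 — locate_pivot, line 43
  15 — scan_readings, line 37
  16 — locate_pivot, line 45
  17 — main, line 56
A correct fix: line 58: replace `low` with `pos`.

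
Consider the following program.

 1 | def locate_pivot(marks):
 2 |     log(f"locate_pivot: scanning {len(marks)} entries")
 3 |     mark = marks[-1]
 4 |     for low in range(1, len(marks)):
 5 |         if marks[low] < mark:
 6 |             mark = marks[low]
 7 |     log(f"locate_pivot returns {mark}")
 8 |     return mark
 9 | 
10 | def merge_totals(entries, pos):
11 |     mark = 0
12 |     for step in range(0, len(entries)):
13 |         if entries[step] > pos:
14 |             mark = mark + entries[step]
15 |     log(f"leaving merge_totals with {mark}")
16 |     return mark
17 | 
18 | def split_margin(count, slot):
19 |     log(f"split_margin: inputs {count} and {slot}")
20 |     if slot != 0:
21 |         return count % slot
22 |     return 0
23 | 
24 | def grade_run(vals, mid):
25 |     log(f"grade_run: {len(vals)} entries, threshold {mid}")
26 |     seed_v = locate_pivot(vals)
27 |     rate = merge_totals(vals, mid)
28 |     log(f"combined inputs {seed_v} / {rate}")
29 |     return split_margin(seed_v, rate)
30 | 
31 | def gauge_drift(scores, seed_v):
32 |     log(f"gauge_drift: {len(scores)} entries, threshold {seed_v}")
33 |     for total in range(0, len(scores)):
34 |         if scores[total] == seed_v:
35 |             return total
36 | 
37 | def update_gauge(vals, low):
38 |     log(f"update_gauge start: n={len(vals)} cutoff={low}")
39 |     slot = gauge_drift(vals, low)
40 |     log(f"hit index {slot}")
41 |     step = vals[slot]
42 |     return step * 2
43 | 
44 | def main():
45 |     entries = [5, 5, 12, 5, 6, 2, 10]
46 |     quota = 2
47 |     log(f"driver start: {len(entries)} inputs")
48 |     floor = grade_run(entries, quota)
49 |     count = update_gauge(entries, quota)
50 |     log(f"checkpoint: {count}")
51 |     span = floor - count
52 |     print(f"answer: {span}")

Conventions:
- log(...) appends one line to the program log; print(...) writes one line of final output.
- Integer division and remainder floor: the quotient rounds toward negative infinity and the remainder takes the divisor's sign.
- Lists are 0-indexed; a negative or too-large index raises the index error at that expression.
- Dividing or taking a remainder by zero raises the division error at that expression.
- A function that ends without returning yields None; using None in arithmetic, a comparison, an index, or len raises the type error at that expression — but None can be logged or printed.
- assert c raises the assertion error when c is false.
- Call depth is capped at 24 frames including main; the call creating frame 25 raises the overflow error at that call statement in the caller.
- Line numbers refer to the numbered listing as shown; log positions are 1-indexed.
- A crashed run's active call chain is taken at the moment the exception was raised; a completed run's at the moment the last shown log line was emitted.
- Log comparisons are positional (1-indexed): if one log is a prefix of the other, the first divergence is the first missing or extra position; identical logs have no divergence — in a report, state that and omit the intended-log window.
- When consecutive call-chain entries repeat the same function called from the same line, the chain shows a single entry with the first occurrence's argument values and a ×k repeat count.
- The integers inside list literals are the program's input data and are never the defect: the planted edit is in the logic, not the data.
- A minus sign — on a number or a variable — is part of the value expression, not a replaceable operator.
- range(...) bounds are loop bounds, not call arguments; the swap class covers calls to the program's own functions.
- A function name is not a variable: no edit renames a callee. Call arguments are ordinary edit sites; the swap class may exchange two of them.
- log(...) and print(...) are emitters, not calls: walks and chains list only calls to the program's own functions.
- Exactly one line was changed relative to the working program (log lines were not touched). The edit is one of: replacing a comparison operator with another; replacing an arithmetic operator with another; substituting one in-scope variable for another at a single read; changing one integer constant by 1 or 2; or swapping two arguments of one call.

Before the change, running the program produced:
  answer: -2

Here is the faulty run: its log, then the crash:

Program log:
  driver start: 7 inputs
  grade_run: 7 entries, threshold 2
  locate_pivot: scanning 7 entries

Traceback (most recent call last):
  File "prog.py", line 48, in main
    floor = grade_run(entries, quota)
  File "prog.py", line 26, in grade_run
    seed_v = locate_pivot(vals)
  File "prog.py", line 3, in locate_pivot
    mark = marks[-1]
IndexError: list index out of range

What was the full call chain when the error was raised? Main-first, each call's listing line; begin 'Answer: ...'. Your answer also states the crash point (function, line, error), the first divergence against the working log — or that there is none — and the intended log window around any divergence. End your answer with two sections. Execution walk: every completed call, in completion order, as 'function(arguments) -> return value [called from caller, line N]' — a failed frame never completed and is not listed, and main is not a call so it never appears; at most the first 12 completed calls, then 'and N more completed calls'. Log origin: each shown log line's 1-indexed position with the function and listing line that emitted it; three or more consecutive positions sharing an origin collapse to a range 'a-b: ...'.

Answer: main -> grade_run (called at line 48) -> locate_pivot (called at line 26).
Key fact: The shown log is a 3-line prefix of the intended one, whose next entry is 'locate_pivot returns 2'.
Crash: locate_pivot, line 3, IndexError.
First divergence: position 4; the shown log stops at 3 lines while the working version next logs 'locate_pivot returns 2'.
Intended log window:
  2: grade_run: 7 entries, threshold 2
  3: locate_pivot: scanning 7 entries
  4: locate_pivot returns 2
  5: leaving merge_totals with 43
Execution walk:
  (no call completed)
Log origins:
  1: from main, line 47
  2: from grade_run, line 25
  3: from locate_pivot, line 2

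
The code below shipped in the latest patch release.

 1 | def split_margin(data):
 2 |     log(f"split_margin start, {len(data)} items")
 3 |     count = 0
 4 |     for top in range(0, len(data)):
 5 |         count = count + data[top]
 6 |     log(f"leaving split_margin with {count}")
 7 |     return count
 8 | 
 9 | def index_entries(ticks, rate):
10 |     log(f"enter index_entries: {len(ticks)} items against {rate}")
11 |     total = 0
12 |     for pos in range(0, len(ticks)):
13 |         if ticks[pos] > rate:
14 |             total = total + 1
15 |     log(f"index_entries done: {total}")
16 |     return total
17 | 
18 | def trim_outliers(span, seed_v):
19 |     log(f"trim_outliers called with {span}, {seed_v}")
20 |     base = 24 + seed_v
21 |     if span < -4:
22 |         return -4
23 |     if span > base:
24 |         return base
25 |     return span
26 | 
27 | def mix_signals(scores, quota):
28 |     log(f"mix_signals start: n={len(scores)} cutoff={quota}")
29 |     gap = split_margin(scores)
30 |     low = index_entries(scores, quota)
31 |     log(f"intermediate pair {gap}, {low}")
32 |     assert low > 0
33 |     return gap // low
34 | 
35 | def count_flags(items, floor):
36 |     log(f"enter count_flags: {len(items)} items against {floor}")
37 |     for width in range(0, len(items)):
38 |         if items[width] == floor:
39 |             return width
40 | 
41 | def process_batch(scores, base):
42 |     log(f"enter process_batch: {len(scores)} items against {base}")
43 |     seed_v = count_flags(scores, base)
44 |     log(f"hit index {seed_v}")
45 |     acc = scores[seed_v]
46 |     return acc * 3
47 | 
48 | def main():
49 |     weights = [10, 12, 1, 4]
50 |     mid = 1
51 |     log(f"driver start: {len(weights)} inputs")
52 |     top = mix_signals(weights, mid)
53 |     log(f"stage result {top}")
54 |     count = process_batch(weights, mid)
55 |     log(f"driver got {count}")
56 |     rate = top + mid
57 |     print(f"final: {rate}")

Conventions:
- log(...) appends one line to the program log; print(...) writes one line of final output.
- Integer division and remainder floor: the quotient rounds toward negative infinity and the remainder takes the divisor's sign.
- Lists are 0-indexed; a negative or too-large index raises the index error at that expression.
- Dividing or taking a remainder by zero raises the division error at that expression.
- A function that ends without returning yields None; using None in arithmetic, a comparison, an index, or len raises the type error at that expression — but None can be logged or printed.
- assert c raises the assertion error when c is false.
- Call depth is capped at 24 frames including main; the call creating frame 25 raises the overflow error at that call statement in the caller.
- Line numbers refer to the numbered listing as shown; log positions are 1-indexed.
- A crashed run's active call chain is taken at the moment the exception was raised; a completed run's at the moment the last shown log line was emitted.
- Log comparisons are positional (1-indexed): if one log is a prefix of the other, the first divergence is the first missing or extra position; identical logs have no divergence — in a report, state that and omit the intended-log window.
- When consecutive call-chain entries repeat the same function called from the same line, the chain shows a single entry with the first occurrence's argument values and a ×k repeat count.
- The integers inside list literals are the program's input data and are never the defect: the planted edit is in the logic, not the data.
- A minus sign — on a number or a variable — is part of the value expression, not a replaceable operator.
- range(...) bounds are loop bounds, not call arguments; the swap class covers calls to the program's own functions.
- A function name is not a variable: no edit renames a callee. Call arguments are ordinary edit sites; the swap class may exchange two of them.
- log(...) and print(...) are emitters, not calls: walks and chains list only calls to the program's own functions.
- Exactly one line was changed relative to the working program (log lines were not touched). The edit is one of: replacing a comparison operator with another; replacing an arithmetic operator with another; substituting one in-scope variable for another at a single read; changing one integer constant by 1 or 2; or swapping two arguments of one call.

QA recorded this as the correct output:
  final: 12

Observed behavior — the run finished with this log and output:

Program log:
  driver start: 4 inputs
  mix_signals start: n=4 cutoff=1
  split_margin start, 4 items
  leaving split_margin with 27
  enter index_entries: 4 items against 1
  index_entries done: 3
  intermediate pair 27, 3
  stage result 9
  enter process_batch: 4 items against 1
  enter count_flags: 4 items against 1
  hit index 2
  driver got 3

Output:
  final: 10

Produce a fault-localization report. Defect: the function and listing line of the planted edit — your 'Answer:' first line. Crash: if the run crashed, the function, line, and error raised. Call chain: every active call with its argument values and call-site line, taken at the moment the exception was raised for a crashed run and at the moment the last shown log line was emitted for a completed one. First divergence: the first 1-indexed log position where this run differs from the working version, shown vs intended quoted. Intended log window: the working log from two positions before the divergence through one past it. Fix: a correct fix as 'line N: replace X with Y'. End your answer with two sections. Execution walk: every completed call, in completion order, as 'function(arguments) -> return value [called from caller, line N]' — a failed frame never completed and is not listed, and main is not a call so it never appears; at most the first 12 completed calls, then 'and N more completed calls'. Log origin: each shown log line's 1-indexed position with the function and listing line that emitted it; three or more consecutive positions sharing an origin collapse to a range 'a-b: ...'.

Answer: the defect is in main at line 56.
Key observation: No log line changed; the fault shows up purely in the output.
Call chain: main.
First divergence: there is none — every log position agrees.
Execution walk:
  split_margin([10, 12, 1, 4]) -> 27  [called from mix_signals, line 29]
  index_entries([10, 12, 1, 4], 1) -> 3  [called from mix_signals, line 30]
  mix_signals([10, 12, 1, 4], 1) -> 9  [called from main, line 52]
  count_flags([10, 12, 1, 4], 1) -> 2  [called from process_batch, line 43]
  process_batch([10, 12, 1, 4], 1) -> 3  [called from main, line 54]
Log origins:
  1 — main, line 51
  2 — mix_signals, line 28
  3 — split_margin, line 2
  4 — split_margin, line 6
  5 — index_entries, line 10
  6 — index_entries, line 15
  7 — mix_signals, line 31
  8 — main, line 53
  9 — process_batch, line 42
  10 — count_flags, line 36
  11 — process_batch, line 44
  12 — main, line 55
A correct fix: line 56: replace `mid` with `count`.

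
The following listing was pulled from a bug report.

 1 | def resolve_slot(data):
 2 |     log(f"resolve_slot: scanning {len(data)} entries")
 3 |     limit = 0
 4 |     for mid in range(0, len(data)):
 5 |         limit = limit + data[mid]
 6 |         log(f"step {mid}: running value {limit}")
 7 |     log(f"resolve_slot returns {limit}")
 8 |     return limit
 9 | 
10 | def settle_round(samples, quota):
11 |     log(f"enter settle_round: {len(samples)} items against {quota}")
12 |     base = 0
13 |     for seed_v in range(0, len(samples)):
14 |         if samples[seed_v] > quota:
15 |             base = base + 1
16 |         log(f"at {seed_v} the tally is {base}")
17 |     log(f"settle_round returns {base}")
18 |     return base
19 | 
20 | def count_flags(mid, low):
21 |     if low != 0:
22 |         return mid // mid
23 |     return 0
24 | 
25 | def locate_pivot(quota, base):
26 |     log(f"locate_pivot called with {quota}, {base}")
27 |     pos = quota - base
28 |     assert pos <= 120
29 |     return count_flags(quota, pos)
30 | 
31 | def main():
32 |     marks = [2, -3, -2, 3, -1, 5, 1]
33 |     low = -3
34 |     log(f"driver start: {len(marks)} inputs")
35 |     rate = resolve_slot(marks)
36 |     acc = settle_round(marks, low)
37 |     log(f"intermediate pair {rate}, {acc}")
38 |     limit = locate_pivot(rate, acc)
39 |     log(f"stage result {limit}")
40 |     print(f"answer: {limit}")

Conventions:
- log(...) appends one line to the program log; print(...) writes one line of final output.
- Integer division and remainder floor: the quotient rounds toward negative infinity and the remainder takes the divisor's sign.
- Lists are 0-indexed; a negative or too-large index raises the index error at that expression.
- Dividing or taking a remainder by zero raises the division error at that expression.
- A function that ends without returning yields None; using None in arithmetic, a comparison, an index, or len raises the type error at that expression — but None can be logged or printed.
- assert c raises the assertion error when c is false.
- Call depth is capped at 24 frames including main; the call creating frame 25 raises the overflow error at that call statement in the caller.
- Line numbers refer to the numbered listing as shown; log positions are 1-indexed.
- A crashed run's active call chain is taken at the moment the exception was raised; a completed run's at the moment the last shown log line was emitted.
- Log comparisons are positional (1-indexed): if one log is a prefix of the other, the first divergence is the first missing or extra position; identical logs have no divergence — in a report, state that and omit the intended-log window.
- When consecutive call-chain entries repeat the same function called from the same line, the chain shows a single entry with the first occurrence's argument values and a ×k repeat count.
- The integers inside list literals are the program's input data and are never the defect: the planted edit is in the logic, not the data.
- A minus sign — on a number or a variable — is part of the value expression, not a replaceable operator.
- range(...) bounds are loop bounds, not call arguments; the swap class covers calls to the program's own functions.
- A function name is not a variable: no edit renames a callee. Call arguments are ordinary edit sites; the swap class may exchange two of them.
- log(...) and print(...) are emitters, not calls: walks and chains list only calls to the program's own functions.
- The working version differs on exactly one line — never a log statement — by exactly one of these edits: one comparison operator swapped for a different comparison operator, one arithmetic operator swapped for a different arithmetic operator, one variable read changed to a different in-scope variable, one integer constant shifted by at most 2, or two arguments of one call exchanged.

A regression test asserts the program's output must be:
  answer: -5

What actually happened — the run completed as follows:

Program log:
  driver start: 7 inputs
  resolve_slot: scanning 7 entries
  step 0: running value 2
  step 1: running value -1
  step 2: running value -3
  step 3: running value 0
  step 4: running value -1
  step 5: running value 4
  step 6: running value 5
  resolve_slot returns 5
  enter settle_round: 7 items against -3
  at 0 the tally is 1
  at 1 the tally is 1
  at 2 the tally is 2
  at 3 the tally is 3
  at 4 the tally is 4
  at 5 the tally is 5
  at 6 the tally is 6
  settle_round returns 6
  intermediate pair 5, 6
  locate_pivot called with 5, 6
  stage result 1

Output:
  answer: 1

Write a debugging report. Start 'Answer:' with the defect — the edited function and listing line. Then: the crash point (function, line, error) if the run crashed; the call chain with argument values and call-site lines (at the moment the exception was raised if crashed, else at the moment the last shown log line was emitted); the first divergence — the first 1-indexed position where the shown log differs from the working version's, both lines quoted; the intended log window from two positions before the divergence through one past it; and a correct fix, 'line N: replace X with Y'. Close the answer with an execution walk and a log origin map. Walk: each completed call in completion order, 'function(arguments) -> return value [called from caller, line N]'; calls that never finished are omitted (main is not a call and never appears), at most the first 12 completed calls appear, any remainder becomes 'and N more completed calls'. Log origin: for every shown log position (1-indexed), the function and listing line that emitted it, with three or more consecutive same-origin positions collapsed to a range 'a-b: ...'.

Answer: the defect is in count_flags at line 22.
Core observation: Log line 22 is where behavior first shows: 'stage result 1' appears instead of 'stage result -5'.
Call chain: main.
First divergence: position 22 — shown 'stage result 1', intended 'stage result -5'.
Intended log window:
  20: intermediate pair 5, 6
  21: locate_pivot called with 5, 6
  22: stage result -5
Execution walk:
  resolve_slot([2, -3, -2, 3, -1, 5, 1]) -> 5  [called from main, line 35]
  settle_round([2, -3, -2, 3, -1, 5, 1], -3) -> 6  [called from main, line 36]
  count_flags(5, -1) -> 1  [called from locate_pivot, line 29]
  locate_pivot(5, 6) -> 1  [called from main, line 38]
Origin of each log line:
  1: logged in main at line 34
  2: logged in resolve_slot at line 2
  3-9: logged in resolve_slot at line 6
  10: logged in resolve_slot at line 7
  11: logged in settle_round at line 11
  12-18: logged in settle_round at line 16
  19: logged in settle_round at line 17
  20: logged in main at line 37
  21: logged in locate_pivot at line 26
  22: logged in main at line 39
A correct fix: line 22: replace `mid // mid` with `mid // low`.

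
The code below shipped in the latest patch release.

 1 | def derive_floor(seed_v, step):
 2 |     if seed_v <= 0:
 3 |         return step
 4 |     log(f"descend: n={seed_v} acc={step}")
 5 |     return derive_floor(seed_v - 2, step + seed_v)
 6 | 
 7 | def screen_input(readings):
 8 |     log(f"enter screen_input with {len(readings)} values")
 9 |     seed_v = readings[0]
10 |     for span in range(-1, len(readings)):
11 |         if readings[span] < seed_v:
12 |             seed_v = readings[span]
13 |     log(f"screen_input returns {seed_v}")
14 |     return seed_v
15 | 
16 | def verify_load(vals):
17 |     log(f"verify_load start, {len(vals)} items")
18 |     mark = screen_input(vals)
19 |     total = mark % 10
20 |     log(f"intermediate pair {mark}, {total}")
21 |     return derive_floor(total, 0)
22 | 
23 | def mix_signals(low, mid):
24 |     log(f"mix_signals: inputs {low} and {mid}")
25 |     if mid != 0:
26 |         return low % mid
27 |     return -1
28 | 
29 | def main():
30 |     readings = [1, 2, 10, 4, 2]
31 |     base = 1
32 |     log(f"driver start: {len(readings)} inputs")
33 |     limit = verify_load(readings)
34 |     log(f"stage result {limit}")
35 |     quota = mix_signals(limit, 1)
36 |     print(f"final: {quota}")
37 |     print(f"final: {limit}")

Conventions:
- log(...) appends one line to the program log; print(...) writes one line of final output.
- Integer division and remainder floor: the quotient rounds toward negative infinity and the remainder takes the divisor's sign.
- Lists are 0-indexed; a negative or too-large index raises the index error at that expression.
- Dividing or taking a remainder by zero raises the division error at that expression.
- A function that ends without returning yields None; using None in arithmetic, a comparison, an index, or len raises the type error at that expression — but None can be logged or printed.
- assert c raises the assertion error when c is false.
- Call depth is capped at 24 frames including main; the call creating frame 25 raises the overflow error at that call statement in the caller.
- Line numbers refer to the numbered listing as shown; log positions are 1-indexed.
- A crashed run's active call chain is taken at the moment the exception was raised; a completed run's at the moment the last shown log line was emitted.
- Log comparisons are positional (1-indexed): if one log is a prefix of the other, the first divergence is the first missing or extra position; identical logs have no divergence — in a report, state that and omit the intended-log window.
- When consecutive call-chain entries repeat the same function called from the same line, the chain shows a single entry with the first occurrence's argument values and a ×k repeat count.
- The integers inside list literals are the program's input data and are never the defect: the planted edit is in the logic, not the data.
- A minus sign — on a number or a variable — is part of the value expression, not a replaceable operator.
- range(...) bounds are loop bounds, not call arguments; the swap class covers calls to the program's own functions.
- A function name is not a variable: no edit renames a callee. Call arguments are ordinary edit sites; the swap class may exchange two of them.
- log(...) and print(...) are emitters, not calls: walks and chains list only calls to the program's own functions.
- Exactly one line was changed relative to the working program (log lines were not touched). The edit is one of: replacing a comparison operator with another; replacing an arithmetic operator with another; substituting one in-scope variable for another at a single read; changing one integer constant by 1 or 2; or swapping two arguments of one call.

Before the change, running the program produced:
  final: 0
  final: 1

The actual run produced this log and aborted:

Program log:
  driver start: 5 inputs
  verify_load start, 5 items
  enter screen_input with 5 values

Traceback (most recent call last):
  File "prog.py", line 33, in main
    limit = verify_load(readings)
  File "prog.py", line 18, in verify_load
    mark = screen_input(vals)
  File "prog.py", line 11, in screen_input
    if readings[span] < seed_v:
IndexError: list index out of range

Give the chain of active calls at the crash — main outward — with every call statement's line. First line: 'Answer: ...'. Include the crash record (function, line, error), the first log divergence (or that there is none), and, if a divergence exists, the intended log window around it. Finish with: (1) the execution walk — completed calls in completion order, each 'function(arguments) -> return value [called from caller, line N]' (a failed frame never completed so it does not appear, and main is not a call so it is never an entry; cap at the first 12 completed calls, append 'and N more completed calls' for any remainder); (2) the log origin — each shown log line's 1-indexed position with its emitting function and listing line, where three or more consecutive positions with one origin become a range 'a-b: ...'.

Answer: main -> verify_load (called at line 33) -> screen_input (called at line 18).
Key fact: The shown log is a 3-line prefix of the intended one, whose next entry is 'screen_input returns 1'.
Crash: screen_input, line 11, IndexError.
First divergence: position 4 (shown log ended at 3 lines; the working version continues: 'screen_input returns 1').
Intended log window:
  2: verify_load start, 5 items
  3: enter screen_input with 5 values
  4: screen_input returns 1
  5: intermediate pair 1, 1
Execution walk:
  (no call completed)
Log origins:
  1: emitted by main (line 32)
  2: emitted by verify_load (line 17)
  3: emitted by screen_input (line 8)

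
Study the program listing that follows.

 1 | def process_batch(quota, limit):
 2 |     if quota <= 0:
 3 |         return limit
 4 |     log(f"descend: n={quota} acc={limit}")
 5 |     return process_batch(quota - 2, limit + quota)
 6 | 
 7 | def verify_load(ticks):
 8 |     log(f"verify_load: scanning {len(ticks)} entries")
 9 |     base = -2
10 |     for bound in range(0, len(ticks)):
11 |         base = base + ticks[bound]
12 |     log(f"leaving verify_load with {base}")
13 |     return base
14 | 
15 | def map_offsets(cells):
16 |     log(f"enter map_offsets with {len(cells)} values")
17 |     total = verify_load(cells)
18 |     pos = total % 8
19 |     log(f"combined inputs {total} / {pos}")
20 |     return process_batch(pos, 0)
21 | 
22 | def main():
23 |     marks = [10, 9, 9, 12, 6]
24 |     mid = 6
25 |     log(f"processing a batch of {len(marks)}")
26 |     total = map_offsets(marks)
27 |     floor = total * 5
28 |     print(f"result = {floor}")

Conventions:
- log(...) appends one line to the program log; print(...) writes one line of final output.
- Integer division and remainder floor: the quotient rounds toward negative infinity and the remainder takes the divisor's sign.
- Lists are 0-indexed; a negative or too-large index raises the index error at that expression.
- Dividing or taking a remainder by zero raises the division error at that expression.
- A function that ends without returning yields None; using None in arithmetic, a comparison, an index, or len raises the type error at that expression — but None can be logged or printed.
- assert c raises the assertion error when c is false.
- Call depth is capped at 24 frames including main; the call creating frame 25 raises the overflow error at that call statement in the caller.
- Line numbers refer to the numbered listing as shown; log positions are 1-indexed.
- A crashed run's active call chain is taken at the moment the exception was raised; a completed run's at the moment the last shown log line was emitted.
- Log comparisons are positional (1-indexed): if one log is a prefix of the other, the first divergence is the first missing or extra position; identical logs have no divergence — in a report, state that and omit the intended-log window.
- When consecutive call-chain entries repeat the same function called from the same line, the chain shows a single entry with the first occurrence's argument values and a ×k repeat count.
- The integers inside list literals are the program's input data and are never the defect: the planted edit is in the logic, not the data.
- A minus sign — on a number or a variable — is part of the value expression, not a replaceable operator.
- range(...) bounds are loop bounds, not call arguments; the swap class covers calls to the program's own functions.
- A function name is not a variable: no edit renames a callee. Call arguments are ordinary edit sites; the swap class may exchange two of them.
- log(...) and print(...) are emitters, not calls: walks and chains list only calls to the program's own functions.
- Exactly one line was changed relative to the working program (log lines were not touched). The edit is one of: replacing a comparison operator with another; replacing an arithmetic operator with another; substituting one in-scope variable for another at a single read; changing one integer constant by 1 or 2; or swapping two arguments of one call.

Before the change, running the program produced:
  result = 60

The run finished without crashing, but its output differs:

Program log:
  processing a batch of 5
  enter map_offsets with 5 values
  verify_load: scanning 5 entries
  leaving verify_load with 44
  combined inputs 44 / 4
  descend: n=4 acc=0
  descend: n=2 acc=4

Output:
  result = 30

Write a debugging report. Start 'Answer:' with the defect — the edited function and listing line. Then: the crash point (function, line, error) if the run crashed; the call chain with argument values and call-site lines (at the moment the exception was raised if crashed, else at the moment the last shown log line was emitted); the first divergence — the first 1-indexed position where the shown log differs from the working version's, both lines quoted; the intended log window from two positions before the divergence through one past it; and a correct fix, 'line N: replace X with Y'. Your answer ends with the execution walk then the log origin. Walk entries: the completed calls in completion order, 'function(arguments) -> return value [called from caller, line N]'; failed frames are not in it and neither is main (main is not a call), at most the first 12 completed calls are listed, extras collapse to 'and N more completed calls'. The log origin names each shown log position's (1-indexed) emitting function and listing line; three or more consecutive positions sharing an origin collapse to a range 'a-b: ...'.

Answer: the defect is in verify_load at line 9.
Key fact: Position 4 is the first bad log line: 'leaving verify_load with 44' should read 'leaving verify_load with 46'.
Call chain: main -> map_offsets([10, 9, 9, 12, 6]) (called at line 26) -> process_batch(4, 0) (called at line 20) -> process_batch(2, 4) (called at line 5).
First divergence: at position 4 the run shows 'leaving verify_load with 44' where the working version logs 'leaving verify_load with 46'.
Intended log window:
  2: enter map_offsets with 5 values
  3: verify_load: scanning 5 entries
  4: leaving verify_load with 46
  5: combined inputs 46 / 6
Execution walk:
  verify_load([10, 9, 9, 12, 6]) -> 44  [called from map_offsets, line 17]
  process_batch(0, 6) -> 6  [called from process_batch, line 5]
  process_batch(2, 4) -> 6  [called from process_batch, line 5]
  process_batch(4, 0) -> 6  [called from map_offsets, line 20]
  map_offsets([10, 9, 9, 12, 6]) -> 6  [called from main, line 26]
Log line origins:
  1: emitted by main (line 25)
  2: emitted by map_offsets (line 16)
  3: emitted by verify_load (line 8)
  4: emitted by verify_load (line 12)
  5: emitted by map_offsets (line 19)
  6: emitted by process_batch (line 4)
  7: emitted by process_batch (line 4)
A correct fix: line 9: replace `-2` with `0`.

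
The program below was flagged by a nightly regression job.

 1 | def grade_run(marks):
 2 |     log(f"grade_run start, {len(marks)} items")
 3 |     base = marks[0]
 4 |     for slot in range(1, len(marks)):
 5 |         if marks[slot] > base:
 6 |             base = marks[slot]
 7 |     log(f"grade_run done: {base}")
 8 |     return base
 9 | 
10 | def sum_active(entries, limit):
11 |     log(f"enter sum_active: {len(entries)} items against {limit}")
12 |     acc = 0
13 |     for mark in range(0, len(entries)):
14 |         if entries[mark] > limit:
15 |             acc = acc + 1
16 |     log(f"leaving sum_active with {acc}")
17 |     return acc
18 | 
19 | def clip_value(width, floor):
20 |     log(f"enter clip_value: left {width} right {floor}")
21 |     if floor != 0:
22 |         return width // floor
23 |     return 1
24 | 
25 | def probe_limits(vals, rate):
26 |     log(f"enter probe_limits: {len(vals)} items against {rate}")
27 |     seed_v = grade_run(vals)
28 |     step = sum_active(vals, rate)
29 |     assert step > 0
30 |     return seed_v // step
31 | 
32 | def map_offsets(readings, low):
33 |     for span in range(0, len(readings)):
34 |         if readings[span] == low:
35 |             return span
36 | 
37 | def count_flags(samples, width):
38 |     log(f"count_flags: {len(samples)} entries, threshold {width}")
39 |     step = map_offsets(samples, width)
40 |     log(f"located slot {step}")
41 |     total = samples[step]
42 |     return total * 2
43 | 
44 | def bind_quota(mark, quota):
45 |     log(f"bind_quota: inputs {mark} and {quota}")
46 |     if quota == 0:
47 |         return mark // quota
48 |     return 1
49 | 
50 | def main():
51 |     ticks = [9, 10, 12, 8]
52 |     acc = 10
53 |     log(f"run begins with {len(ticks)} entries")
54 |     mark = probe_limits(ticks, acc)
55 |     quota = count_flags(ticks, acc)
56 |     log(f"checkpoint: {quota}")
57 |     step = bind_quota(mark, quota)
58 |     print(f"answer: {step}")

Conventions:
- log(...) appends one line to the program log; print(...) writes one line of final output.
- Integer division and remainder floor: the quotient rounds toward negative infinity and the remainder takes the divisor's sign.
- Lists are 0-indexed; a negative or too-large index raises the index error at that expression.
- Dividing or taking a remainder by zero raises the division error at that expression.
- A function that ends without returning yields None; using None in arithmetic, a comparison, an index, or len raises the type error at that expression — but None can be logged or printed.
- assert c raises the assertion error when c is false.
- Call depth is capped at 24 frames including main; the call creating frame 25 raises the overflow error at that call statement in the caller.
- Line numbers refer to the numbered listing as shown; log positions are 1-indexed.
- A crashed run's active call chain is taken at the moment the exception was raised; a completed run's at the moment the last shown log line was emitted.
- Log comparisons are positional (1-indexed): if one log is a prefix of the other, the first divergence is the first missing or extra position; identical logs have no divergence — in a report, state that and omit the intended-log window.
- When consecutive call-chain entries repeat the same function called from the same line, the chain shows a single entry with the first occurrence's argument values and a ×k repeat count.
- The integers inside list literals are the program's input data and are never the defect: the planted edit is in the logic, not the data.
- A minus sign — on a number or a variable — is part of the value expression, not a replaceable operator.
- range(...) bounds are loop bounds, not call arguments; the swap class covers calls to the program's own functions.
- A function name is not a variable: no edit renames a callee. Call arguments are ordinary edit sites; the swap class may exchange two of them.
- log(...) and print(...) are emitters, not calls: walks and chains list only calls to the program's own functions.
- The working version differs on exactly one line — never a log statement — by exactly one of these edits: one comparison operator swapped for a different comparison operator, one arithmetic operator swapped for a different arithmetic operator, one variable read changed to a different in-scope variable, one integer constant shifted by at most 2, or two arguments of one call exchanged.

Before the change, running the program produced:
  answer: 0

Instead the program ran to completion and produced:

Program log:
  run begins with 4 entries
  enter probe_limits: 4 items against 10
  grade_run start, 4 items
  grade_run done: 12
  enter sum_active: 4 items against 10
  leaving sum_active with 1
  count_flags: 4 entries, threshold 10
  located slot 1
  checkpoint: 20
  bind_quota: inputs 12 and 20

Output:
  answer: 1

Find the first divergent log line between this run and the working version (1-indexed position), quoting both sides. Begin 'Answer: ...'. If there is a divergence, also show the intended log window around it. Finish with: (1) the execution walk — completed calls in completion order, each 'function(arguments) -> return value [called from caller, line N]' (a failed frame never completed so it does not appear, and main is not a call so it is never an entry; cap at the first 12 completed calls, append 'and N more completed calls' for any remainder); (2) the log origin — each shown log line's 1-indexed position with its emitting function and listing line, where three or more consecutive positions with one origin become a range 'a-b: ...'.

Answer: there is none — every log position agrees.
Execution walk:
  grade_run([9, 10, 12, 8]) -> 12  [called from probe_limits, line 27]
  sum_active([9, 10, 12, 8], 10) -> 1  [called from probe_limits, line 28]
  probe_limits([9, 10, 12, 8], 10) -> 12  [called from main, line 54]
  map_offsets([9, 10, 12, 8], 10) -> 1  [called from count_flags, line 39]
  count_flags([9, 10, 12, 8], 10) -> 20  [called from main, line 55]
  bind_quota(12, 20) -> 1  [called from main, line 57]
Origin of each log line:
  1: emitted by main (line 53)
  2: emitted by probe_limits (line 26)
  3: emitted by grade_run (line 2)
  4: emitted by grade_run (line 7)
  5: emitted by sum_active (line 11)
  6: emitted by sum_active (line 16)
  7: emitted by count_flags (line 38)
  8: emitted by count_flags (line 40)
  9: emitted by main (line 56)
  10: emitted by bind_quota (line 45)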